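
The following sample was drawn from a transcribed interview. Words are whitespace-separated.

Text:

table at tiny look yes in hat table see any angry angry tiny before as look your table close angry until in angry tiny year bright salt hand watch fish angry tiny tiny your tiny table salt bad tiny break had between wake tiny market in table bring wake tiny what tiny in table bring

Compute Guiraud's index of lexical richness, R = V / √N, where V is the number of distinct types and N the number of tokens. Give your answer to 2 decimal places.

3.91

N = 55, V = 29.
√N = 7.416198
R = 29 / 7.416198 = 3.91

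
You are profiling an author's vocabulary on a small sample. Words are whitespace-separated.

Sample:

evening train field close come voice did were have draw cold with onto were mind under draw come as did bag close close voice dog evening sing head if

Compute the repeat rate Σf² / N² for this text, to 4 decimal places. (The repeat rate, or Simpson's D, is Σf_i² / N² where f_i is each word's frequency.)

0.0559

Frequencies: close:3, evening:2, come:2, voice:2, did:2, were:2, draw:2, train:1, field:1, have:1, cold:1, with:1, onto:1, mind:1, under:1, as:1, bag:1, dog:1, sing:1, head:1, … (1 more, each freq 1)
Σf² = 47; N² = 841
Repeat rate = 47 / 841 = 0.0559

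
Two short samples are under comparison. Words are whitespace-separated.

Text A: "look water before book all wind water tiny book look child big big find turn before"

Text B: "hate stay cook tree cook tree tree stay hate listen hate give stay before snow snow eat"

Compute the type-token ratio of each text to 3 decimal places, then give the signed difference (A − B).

TTR(A) = 11/16 = 0.688
TTR(B) = 9/17 = 0.529
Difference = 0.688 − 0.529 = 0.159

0.159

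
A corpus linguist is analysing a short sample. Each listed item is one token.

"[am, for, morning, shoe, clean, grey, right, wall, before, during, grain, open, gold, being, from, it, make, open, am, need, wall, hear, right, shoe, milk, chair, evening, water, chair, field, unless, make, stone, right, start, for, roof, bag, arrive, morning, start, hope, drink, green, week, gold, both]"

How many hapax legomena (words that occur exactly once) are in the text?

24

Frequencies: right:3, am:2, for:2, morning:2, shoe:2, wall:2, open:2, gold:2, make:2, chair:2, start:2, clean:1, grey:1, before:1, during:1, grain:1, being:1, from:1, it:1, need:1, … (15 more, each freq 1)
Hapax (freq=1): arrive, bag, before, being, both, clean, drink, during, evening, field, from, grain, green, grey, hear, hope, it, milk, need, roof, stone, unless, water, week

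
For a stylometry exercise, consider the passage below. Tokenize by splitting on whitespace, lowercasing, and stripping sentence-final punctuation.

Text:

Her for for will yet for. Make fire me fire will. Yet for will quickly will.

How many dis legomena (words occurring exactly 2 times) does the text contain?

2

Frequencies: for:4, will:4, yet:2, fire:2, her:1, make:1, me:1, quickly:1
Words with frequency 2: fire, yet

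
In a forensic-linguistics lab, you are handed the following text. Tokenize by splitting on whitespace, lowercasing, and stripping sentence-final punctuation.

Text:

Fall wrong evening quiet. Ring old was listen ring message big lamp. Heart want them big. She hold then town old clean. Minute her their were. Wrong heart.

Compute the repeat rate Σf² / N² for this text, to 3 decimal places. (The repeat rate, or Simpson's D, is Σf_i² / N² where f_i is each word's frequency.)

0.048

Frequencies: wrong:2, ring:2, old:2, big:2, heart:2, fall:1, evening:1, quiet:1, was:1, listen:1, message:1, lamp:1, want:1, them:1, she:1, hold:1, then:1, town:1, clean:1, minute:1, … (3 more, each freq 1)
Σf² = 38; N² = 784
Repeat rate = 38 / 784 = 0.048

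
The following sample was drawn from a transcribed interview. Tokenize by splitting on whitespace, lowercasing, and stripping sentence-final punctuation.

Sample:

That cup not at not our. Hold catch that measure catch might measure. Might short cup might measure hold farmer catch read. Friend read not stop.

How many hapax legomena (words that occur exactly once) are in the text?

6

Frequencies: not:3, catch:3, measure:3, might:3, that:2, cup:2, hold:2, read:2, at:1, our:1, short:1, farmer:1, friend:1, stop:1
Hapax (freq=1): at, farmer, friend, our, short, stop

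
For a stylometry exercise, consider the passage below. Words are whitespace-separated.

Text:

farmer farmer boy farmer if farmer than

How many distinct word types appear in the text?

4

Distinct types: {boy, farmer, if, than}
V = 4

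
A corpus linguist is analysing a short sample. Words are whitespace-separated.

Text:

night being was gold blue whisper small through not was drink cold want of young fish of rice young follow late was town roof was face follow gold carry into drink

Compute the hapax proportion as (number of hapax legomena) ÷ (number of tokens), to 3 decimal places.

0.548

Frequencies: was:4, gold:2, drink:2, of:2, young:2, follow:2, night:1, being:1, blue:1, whisper:1, small:1, through:1, not:1, cold:1, want:1, fish:1, rice:1, late:1, town:1, roof:1, … (3 more, each freq 1)
Hapax count = 17; token count = 31.
Ratio = 17 / 31 = 0.548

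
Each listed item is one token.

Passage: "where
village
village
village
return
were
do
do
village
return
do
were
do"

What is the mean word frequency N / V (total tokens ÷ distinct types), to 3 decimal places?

N = 13 tokens, V = 5 types.
Mean frequency = N / V = 13 / 5 = 2.600

2.600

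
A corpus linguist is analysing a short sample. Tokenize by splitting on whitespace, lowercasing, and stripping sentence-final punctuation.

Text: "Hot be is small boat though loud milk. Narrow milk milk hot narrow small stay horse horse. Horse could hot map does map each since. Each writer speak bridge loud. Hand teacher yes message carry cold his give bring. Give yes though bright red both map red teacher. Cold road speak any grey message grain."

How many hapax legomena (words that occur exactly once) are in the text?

19

Frequencies: hot:3, milk:3, horse:3, map:3, small:2, though:2, loud:2, narrow:2, each:2, speak:2, teacher:2, yes:2, message:2, cold:2, give:2, red:2, be:1, is:1, boat:1, stay:1, … (15 more, each freq 1)
Hapax (freq=1): any, be, boat, both, bridge, bright, bring, carry, could, does, grain, grey, hand, his, is, road, since, stay, writer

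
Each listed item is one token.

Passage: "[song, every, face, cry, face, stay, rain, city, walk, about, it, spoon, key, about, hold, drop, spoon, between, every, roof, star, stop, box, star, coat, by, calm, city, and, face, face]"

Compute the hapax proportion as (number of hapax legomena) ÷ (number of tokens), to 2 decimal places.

0.55

Frequencies: face:4, every:2, city:2, about:2, spoon:2, star:2, song:1, cry:1, stay:1, rain:1, walk:1, it:1, key:1, hold:1, drop:1, between:1, roof:1, stop:1, box:1, coat:1, … (3 more, each freq 1)
Hapax count = 17; token count = 31.
Ratio = 17 / 31 = 0.55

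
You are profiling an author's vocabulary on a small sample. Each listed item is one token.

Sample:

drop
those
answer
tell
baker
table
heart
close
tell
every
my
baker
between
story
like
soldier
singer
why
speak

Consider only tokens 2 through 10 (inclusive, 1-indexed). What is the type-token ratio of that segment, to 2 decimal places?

Segment tokens 2–10: those, answer, tell, baker, table, heart, close, tell, every
Segment N = 9, segment V = 8.
TTR = 8 / 9 = 0.89

0.89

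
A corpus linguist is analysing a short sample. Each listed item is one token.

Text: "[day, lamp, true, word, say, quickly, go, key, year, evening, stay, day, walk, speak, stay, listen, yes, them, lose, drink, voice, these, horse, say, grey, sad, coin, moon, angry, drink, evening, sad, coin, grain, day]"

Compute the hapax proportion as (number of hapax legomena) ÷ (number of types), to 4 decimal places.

Frequencies: day:3, say:2, evening:2, stay:2, drink:2, sad:2, coin:2, lamp:1, true:1, word:1, quickly:1, go:1, key:1, year:1, walk:1, speak:1, listen:1, yes:1, them:1, lose:1, … (7 more, each freq 1)
Hapax count = 20; type count = 27.
Ratio = 20 / 27 = 0.7407

0.7407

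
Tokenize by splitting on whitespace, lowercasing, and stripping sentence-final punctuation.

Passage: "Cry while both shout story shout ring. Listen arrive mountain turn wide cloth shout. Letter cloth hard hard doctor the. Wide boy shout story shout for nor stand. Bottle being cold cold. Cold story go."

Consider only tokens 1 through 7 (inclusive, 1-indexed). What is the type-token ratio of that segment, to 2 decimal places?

Segment tokens 1–7: cry, while, both, shout, story, shout, ring
Segment N = 7, segment V = 6.
TTR = 6 / 7 = 0.86

0.86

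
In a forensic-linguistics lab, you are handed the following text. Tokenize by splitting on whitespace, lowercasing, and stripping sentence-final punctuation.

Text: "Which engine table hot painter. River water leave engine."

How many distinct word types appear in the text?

Distinct types: {engine, hot, leave, painter, river, table, water, which}
V = 8

8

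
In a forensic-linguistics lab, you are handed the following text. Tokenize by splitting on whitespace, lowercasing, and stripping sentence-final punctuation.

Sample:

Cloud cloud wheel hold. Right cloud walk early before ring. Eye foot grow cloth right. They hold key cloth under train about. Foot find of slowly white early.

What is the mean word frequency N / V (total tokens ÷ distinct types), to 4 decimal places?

N = 28 tokens, V = 21 types.
Mean frequency = N / V = 28 / 21 = 1.3333

1.3333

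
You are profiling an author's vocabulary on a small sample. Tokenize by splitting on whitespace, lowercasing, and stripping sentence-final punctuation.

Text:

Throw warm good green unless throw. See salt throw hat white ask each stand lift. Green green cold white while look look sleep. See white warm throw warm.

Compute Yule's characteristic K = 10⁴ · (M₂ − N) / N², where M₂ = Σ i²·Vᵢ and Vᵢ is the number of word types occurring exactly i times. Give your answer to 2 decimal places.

433.67

Frequencies: throw:4, warm:3, green:3, white:3, see:2, look:2, good:1, unless:1, salt:1, hat:1, ask:1, each:1, stand:1, lift:1, cold:1, while:1, sleep:1
N = 28. Frequency spectrum: V_1=11, V_2=2, V_3=3, V_4=1
M₂ = 1²·11 + 2²·2 + 3²·3 + 4²·1 = 62
K = 10000 × (62 − 28) / 28² = 433.67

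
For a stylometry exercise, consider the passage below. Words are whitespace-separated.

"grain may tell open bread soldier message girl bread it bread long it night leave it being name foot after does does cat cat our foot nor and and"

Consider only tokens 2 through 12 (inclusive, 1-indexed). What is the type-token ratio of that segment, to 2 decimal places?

Segment tokens 2–12: may, tell, open, bread, soldier, message, girl, bread, it, bread, long
Segment N = 11, segment V = 9.
TTR = 9 / 11 = 0.82

0.82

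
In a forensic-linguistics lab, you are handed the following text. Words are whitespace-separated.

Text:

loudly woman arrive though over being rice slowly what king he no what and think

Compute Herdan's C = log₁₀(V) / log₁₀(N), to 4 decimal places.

0.9745

N = 15, V = 14.
log₁₀(V) = 1.146128, log₁₀(N) = 1.176091
C = 1.146128 / 1.176091 = 0.9745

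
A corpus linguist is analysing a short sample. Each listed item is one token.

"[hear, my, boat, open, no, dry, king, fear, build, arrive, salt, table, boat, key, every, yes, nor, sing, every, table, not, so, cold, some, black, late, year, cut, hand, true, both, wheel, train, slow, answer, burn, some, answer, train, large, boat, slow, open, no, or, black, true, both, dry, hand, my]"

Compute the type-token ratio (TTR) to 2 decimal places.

0.69

N = 51 tokens, V = 35 types.
TTR = V / N = 35 / 51 = 0.69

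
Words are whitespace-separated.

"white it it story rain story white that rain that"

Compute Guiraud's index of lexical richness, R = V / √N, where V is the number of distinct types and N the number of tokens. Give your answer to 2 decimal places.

N = 10, V = 5.
√N = 3.162278
R = 5 / 3.162278 = 1.58

1.58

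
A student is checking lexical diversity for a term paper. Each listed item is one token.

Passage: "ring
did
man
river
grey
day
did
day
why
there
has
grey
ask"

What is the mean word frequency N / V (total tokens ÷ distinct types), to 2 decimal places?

N = 13 tokens, V = 10 types.
Mean frequency = N / V = 13 / 10 = 1.30

1.30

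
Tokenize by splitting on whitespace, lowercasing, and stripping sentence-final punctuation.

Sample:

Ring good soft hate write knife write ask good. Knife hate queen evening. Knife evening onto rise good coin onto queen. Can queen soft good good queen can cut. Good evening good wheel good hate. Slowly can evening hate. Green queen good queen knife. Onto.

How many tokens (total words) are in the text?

45

Tokens: ring, good, soft, hate, write, knife, write, ask, good, knife, hate, queen, evening, knife, evening, onto, rise, good, coin, onto, queen, can, queen, soft, good, good, queen, can, cut, good, evening, good, wheel, good, hate, slowly, can, evening, hate, green, queen, good, queen, knife, onto
N = 45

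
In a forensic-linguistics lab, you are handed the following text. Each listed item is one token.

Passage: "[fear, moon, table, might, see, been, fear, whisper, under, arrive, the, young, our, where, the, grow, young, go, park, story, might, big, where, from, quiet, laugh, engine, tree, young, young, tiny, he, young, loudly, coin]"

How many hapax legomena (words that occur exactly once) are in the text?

Frequencies: young:5, fear:2, might:2, the:2, where:2, moon:1, table:1, see:1, been:1, whisper:1, under:1, arrive:1, our:1, grow:1, go:1, park:1, story:1, big:1, from:1, quiet:1, … (7 more, each freq 1)
Hapax (freq=1): arrive, been, big, coin, engine, from, go, grow, he, laugh, loudly, moon, our, park, quiet, see, story, table, tiny, tree, under, whisper

22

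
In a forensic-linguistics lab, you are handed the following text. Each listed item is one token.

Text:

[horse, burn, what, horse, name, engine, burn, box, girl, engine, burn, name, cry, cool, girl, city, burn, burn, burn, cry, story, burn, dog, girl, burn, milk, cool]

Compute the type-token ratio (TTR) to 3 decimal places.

0.481

N = 27 tokens, V = 13 types.
TTR = V / N = 13 / 27 = 0.481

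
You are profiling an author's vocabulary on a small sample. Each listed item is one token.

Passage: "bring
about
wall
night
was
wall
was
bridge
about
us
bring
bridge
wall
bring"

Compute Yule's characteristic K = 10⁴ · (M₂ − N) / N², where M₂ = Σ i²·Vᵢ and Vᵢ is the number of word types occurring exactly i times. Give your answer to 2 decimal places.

918.37

Frequencies: bring:3, wall:3, about:2, was:2, bridge:2, night:1, us:1
N = 14. Frequency spectrum: V_1=2, V_2=3, V_3=2
M₂ = 1²·2 + 2²·3 + 3²·2 = 32
K = 10000 × (32 − 14) / 14² = 918.37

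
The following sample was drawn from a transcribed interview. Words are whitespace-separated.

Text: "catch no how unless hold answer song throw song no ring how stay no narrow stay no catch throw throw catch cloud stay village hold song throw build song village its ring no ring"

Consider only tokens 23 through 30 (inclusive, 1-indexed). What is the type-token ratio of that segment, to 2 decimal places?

0.75

Segment tokens 23–30: stay, village, hold, song, throw, build, song, village
Segment N = 8, segment V = 6.
TTR = 6 / 8 = 0.75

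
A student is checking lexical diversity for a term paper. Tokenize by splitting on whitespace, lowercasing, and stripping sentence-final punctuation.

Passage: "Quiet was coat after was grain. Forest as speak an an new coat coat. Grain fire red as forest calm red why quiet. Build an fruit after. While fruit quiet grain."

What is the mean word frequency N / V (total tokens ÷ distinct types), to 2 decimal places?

1.82

N = 31 tokens, V = 17 types.
Mean frequency = N / V = 31 / 17 = 1.82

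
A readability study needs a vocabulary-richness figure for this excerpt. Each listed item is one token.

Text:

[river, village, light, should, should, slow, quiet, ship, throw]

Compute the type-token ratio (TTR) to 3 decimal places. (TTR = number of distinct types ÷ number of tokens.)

0.889

N = 9 tokens, V = 8 types.
TTR = V / N = 8 / 9 = 0.889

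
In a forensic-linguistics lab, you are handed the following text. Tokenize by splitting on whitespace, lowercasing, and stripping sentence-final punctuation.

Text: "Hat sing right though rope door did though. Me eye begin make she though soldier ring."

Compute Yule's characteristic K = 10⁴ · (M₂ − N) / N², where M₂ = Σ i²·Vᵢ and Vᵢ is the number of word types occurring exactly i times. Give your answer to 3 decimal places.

Frequencies: though:3, hat:1, sing:1, right:1, rope:1, door:1, did:1, me:1, eye:1, begin:1, make:1, she:1, soldier:1, ring:1
N = 16. Frequency spectrum: V_1=13, V_3=1
M₂ = 1²·13 + 3²·1 = 22
K = 10000 × (22 − 16) / 16² = 234.375

234.375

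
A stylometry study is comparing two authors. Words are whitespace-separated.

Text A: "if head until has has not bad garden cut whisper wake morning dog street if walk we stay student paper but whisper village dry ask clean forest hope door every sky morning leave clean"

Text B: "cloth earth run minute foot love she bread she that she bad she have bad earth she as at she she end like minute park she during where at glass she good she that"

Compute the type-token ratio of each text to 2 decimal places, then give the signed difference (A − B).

0.26

TTR(A) = 29/34 = 0.85
TTR(B) = 20/34 = 0.59
Difference = 0.85 − 0.59 = 0.26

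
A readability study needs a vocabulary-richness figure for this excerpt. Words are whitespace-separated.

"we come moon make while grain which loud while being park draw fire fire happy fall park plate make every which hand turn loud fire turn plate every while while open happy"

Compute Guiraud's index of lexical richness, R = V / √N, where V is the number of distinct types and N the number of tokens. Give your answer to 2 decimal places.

N = 32, V = 19.
√N = 5.656854
R = 19 / 5.656854 = 3.36

3.36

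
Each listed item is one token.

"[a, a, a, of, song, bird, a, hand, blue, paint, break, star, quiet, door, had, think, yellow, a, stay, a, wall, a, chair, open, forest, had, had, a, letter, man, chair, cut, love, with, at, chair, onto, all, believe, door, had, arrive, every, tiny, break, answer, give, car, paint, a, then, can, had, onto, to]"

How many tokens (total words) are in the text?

55

Tokens: a, a, a, of, song, bird, a, hand, blue, paint, break, star, quiet, door, had, think, yellow, a, stay, a, wall, a, chair, open, forest, had, had, a, letter, man, chair, cut, love, with, at, chair, onto, all, believe, door, had, arrive, every, tiny, break, answer, give, car, paint, a, then, can, had, onto, to
N = 55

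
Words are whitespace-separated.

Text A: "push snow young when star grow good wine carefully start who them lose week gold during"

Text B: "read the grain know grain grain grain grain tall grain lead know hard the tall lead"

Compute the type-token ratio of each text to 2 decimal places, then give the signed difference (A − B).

TTR(A) = 16/16 = 1.00
TTR(B) = 7/16 = 0.44
Difference = 1.00 − 0.44 = 0.56

0.56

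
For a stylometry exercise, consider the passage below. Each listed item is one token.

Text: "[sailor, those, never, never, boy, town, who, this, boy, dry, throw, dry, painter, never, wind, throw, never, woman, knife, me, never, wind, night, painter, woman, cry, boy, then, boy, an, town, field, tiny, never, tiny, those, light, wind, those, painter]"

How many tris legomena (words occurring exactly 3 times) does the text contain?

3

Frequencies: never:6, boy:4, those:3, painter:3, wind:3, town:2, dry:2, throw:2, woman:2, tiny:2, sailor:1, who:1, this:1, knife:1, me:1, night:1, cry:1, then:1, an:1, field:1, … (1 more, each freq 1)
Words with frequency 3: painter, those, wind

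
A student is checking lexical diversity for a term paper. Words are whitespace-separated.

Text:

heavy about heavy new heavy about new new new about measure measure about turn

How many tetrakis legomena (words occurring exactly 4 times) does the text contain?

Frequencies: about:4, new:4, heavy:3, measure:2, turn:1
Words with frequency 4: about, new

2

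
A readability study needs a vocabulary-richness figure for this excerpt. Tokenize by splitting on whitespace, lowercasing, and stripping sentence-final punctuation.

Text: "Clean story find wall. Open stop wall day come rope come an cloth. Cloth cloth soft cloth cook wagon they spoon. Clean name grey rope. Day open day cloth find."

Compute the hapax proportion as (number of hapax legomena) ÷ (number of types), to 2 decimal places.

Frequencies: cloth:5, day:3, clean:2, find:2, wall:2, open:2, come:2, rope:2, story:1, stop:1, an:1, soft:1, cook:1, wagon:1, they:1, spoon:1, name:1, grey:1
Hapax count = 10; type count = 18.
Ratio = 10 / 18 = 0.56

0.56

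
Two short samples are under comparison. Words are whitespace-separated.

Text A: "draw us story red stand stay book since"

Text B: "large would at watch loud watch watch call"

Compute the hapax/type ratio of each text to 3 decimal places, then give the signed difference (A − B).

0.167

A: hapax=8, V=8, ratio=1.000
B: hapax=5, V=6, ratio=0.833
Difference = 1.000 − 0.833 = 0.167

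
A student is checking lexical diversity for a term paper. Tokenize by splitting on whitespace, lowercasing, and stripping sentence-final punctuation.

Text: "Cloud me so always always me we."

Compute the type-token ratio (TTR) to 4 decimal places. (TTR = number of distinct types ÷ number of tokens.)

N = 7 tokens, V = 5 types.
TTR = V / N = 5 / 7 = 0.7143

0.7143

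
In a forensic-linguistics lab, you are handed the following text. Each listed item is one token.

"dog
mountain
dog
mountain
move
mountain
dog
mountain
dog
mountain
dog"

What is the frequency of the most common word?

5

Frequencies: dog:5, mountain:5, move:1
Most common: 'dog' with frequency 5.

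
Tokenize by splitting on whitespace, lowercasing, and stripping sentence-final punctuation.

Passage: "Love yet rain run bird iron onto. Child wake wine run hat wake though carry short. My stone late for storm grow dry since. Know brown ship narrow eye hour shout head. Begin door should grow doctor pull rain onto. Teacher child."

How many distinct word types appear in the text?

36

Distinct types: {begin, bird, brown, carry, child, doctor, door, dry, eye, for, grow, hat, head, hour, iron, know, late, love, my, narrow, onto, pull, rain, run, ship, short, should, shout, since, stone, storm, teacher, though, wake, wine, yet}
V = 36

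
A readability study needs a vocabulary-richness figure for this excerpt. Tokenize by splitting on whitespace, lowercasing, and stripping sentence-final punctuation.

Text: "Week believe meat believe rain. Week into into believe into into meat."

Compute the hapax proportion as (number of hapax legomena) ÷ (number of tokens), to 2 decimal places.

0.08

Frequencies: into:4, believe:3, week:2, meat:2, rain:1
Hapax count = 1; token count = 12.
Ratio = 1 / 12 = 0.08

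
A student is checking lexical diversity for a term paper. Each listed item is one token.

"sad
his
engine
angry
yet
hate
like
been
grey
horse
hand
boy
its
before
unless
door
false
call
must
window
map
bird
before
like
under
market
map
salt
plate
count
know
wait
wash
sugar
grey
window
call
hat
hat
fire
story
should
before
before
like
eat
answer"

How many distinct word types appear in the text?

Distinct types: {angry, answer, been, before, bird, boy, call, count, door, eat, engine, false, fire, grey, hand, hat, hate, his, horse, its, know, like, map, market, must, plate, sad, salt, should, story, sugar, under, unless, wait, wash, window, yet}
V = 37

37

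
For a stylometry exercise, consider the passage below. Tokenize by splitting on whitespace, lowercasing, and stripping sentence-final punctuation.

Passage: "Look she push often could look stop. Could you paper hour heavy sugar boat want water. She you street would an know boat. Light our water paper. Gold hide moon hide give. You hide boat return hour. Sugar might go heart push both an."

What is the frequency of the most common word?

3

Frequencies: you:3, boat:3, hide:3, look:2, she:2, push:2, could:2, paper:2, hour:2, sugar:2, water:2, an:2, often:1, stop:1, heavy:1, want:1, street:1, would:1, know:1, light:1, … (9 more, each freq 1)
Most common: 'you' with frequency 3.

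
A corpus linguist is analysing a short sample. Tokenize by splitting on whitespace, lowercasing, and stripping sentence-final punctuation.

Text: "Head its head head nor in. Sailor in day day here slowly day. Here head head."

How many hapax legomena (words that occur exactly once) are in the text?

Frequencies: head:5, day:3, in:2, here:2, its:1, nor:1, sailor:1, slowly:1
Hapax (freq=1): its, nor, sailor, slowly

4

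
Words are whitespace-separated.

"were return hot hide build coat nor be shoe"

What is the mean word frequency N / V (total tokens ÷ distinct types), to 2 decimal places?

N = 9 tokens, V = 9 types.
Mean frequency = N / V = 9 / 9 = 1.00

1.00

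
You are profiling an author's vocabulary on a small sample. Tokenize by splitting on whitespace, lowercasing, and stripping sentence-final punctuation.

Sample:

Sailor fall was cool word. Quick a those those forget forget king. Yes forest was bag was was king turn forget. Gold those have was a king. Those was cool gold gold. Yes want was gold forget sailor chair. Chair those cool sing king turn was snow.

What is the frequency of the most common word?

8

Frequencies: was:8, those:5, forget:4, king:4, gold:4, cool:3, sailor:2, a:2, yes:2, turn:2, chair:2, fall:1, word:1, quick:1, forest:1, bag:1, have:1, want:1, sing:1, snow:1
Most common: 'was' with frequency 8.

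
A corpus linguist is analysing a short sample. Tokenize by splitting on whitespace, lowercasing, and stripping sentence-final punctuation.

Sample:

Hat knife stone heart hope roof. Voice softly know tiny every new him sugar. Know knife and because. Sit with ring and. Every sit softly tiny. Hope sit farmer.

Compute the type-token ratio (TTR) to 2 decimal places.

0.69

N = 29 tokens, V = 20 types.
TTR = V / N = 20 / 29 = 0.69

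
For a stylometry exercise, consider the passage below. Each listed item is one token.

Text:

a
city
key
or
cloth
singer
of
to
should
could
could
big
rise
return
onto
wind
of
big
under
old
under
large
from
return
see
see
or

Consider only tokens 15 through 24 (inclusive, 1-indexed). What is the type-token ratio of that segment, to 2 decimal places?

0.90

Segment tokens 15–24: onto, wind, of, big, under, old, under, large, from, return
Segment N = 10, segment V = 9.
TTR = 9 / 10 = 0.90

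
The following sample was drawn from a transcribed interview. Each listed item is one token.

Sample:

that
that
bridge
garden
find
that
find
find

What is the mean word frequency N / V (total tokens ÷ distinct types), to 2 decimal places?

N = 8 tokens, V = 4 types.
Mean frequency = N / V = 8 / 4 = 2.00

2.00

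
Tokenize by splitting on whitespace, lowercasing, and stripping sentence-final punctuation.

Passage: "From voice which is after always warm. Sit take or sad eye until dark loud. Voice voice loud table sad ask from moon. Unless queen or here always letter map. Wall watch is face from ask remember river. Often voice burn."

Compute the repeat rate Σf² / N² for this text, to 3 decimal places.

0.042

Frequencies: voice:4, from:3, is:2, always:2, or:2, sad:2, loud:2, ask:2, which:1, after:1, warm:1, sit:1, take:1, eye:1, until:1, dark:1, table:1, moon:1, unless:1, queen:1, … (10 more, each freq 1)
Σf² = 71; N² = 1681
Repeat rate = 71 / 1681 = 0.042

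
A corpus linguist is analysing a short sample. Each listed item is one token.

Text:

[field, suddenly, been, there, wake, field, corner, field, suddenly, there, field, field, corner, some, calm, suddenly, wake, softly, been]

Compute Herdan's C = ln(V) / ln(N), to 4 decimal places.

0.7462

N = 19, V = 9.
ln(V) = 2.197225, ln(N) = 2.944439
C = 2.197225 / 2.944439 = 0.7462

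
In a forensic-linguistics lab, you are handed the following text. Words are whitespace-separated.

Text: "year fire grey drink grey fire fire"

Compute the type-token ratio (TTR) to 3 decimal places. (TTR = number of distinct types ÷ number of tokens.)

0.571

N = 7 tokens, V = 4 types.
TTR = V / N = 4 / 7 = 0.571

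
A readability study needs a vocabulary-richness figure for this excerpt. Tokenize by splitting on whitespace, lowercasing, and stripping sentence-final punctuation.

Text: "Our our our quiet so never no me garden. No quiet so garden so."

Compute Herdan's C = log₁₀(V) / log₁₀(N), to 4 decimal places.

N = 14, V = 7.
log₁₀(V) = 0.845098, log₁₀(N) = 1.146128
C = 0.845098 / 1.146128 = 0.7374

0.7374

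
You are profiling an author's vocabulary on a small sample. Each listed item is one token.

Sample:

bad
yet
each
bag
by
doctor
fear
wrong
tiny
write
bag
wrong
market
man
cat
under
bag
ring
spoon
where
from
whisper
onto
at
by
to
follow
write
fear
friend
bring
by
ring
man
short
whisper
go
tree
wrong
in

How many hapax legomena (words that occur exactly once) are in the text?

21

Frequencies: bag:3, by:3, wrong:3, fear:2, write:2, man:2, ring:2, whisper:2, bad:1, yet:1, each:1, doctor:1, tiny:1, market:1, cat:1, under:1, spoon:1, where:1, from:1, onto:1, … (9 more, each freq 1)
Hapax (freq=1): at, bad, bring, cat, doctor, each, follow, friend, from, go, in, market, onto, short, spoon, tiny, to, tree, under, where, yet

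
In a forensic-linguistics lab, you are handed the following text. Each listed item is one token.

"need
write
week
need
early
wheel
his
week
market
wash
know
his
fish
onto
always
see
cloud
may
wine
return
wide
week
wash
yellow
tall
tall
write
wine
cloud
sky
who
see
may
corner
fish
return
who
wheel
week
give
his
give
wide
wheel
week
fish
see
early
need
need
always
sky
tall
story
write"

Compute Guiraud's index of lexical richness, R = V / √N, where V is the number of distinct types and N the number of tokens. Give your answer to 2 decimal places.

N = 55, V = 25.
√N = 7.416198
R = 25 / 7.416198 = 3.37

3.37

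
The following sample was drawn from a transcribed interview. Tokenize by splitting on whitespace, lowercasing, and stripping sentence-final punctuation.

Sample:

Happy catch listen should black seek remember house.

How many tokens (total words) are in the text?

8

Tokens: happy, catch, listen, should, black, seek, remember, house
N = 8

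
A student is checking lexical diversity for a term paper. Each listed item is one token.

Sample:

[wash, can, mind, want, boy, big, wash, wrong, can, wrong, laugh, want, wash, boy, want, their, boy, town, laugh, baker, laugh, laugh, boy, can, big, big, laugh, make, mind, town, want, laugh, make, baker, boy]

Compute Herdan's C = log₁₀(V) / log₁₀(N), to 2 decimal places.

N = 35, V = 12.
log₁₀(V) = 1.079181, log₁₀(N) = 1.544068
C = 1.079181 / 1.544068 = 0.70

0.70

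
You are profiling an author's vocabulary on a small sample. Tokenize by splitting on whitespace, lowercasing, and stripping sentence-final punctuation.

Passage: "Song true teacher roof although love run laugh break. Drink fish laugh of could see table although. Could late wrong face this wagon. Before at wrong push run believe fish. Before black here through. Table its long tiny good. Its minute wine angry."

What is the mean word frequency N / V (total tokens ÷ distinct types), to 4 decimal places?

N = 43 tokens, V = 34 types.
Mean frequency = N / V = 43 / 34 = 1.2647

1.2647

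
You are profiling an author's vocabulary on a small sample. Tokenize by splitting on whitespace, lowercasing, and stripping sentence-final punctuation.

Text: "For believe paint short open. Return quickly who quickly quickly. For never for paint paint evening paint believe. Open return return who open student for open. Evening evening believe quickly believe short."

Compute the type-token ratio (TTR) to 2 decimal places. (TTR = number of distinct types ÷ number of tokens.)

0.34

N = 32 tokens, V = 11 types.
TTR = V / N = 11 / 32 = 0.34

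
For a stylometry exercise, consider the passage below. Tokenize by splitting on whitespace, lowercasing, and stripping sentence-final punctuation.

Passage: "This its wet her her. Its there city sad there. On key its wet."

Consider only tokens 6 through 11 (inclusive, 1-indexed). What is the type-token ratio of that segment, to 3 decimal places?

0.833

Segment tokens 6–11: its, there, city, sad, there, on
Segment N = 6, segment V = 5.
TTR = 5 / 6 = 0.833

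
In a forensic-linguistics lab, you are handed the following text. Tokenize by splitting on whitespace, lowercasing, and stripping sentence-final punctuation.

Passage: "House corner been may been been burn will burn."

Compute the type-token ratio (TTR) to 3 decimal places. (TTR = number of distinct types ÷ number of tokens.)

0.667

N = 9 tokens, V = 6 types.
TTR = V / N = 6 / 9 = 0.667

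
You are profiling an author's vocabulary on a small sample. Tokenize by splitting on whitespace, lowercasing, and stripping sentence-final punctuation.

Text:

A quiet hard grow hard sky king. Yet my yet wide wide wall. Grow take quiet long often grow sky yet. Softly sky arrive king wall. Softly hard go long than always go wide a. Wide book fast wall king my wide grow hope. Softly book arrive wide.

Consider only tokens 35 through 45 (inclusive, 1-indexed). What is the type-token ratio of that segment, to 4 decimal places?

Segment tokens 35–45: a, wide, book, fast, wall, king, my, wide, grow, hope, softly
Segment N = 11, segment V = 10.
TTR = 10 / 11 = 0.9091

0.9091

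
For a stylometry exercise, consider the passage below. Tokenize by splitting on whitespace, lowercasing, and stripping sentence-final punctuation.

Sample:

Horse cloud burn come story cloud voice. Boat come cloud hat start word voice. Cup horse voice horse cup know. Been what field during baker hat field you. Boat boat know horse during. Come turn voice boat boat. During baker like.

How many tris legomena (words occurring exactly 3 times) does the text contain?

Frequencies: boat:5, horse:4, voice:4, cloud:3, come:3, during:3, hat:2, cup:2, know:2, field:2, baker:2, burn:1, story:1, start:1, word:1, been:1, what:1, you:1, turn:1, like:1
Words with frequency 3: cloud, come, during

3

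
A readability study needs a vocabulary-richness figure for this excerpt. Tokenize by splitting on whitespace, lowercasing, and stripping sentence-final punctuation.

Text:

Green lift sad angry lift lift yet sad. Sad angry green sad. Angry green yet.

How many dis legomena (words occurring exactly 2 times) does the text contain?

1

Frequencies: sad:4, green:3, lift:3, angry:3, yet:2
Words with frequency 2: yet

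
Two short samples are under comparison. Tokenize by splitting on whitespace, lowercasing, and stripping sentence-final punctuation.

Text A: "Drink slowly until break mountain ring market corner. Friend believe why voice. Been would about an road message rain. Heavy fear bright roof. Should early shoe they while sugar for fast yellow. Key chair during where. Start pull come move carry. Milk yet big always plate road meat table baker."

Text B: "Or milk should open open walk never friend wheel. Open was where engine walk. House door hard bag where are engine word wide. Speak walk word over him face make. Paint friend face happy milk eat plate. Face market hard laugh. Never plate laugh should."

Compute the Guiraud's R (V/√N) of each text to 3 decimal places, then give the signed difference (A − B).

A: V=49, N=50, R=6.930
B: V=29, N=45, R=4.323
Difference = 6.930 − 4.323 = 2.607

2.607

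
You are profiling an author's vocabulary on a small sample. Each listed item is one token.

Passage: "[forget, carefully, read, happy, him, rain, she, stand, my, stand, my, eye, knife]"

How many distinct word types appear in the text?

Distinct types: {carefully, eye, forget, happy, him, knife, my, rain, read, she, stand}
V = 11

11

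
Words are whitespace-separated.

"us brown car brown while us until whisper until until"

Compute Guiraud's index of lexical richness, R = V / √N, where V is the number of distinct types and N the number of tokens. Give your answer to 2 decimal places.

1.90

N = 10, V = 6.
√N = 3.162278
R = 6 / 3.162278 = 1.90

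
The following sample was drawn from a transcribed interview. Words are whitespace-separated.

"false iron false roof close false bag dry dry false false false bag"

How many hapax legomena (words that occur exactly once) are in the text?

3

Frequencies: false:6, bag:2, dry:2, iron:1, roof:1, close:1
Hapax (freq=1): close, iron, roof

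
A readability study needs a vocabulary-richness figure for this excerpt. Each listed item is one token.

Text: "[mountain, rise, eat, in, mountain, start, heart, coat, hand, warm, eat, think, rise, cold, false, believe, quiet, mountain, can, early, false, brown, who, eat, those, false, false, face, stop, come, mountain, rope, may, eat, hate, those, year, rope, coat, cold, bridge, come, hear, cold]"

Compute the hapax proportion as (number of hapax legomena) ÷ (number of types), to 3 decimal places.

Frequencies: mountain:4, eat:4, false:4, cold:3, rise:2, coat:2, those:2, come:2, rope:2, in:1, start:1, heart:1, hand:1, warm:1, think:1, believe:1, quiet:1, can:1, early:1, brown:1, … (8 more, each freq 1)
Hapax count = 19; type count = 28.
Ratio = 19 / 28 = 0.679

0.679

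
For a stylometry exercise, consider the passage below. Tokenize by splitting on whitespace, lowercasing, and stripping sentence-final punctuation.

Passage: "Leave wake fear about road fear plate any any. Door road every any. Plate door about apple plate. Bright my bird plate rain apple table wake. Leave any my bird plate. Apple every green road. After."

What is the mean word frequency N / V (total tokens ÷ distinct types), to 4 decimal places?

N = 36 tokens, V = 17 types.
Mean frequency = N / V = 36 / 17 = 2.1176

2.1176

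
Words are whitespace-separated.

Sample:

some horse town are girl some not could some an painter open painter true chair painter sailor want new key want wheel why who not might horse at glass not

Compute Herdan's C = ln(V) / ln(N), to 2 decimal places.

0.91

N = 30, V = 22.
ln(V) = 3.091042, ln(N) = 3.401197
C = 3.091042 / 3.401197 = 0.91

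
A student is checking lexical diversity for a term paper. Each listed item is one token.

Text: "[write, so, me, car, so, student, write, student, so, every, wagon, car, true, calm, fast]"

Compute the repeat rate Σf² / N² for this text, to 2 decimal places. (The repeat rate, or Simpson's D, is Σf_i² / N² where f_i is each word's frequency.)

Frequencies: so:3, write:2, car:2, student:2, me:1, every:1, wagon:1, true:1, calm:1, fast:1
Σf² = 27; N² = 225
Repeat rate = 27 / 225 = 0.12

0.12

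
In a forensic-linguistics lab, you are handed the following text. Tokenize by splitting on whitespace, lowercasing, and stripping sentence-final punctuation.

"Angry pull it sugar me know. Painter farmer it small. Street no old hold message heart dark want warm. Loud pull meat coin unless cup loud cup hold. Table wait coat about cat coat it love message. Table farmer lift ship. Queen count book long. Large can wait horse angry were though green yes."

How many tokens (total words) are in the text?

Tokens: angry, pull, it, sugar, me, know, painter, farmer, it, small, street, no, old, hold, message, heart, dark, want, warm, loud, pull, meat, coin, unless, cup, loud, cup, hold, table, wait, coat, about, cat, coat, it, love, message, table, farmer, lift, ship, queen, count, book, long, large, can, wait, horse, angry, were, though, green, yes
N = 54

54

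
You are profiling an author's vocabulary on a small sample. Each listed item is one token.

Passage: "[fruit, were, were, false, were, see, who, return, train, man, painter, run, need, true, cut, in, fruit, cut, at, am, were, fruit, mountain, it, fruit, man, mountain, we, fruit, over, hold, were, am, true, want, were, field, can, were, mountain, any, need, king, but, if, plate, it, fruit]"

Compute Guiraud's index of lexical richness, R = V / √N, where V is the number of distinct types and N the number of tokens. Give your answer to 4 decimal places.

N = 48, V = 29.
√N = 6.928203
R = 29 / 6.928203 = 4.1858

4.1858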